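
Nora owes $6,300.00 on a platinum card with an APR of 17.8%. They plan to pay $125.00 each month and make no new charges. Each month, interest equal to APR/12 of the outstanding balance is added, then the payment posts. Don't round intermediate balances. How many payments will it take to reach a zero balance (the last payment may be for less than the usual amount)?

Monthly rate r = 17.8%/12 = 1.48333% = 0.0148333.
Recurrence: B ← B·(1+r) − $125.00.
Month 1: interest $93.45; balance after payment $6,268.45.
Month 2: interest $92.98; balance after payment $6,236.43.
Closed form: n = −ln(1 − rB₀/P)/ln(1+r) = −ln(0.2524)/ln(1.01483) ≈ 93.501, so the balance reaches zero during payment 94.

94 payments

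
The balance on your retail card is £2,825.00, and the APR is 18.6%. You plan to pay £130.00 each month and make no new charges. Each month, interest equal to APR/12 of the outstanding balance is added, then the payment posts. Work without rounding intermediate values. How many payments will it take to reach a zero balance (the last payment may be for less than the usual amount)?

Monthly rate r = 18.6%/12 = 1.55% = 0.0155.
Recurrence: B ← B·(1+r) − £130.00.
Month 1: interest £43.79; balance after payment £2,738.79.
Month 2: interest £42.45; balance after payment £2,651.24.
Closed form: n = −ln(1 − rB₀/P)/ln(1+r) = −ln(0.66317)/ln(1.0155) ≈ 26.703, so the balance reaches zero during payment 27.

27 payments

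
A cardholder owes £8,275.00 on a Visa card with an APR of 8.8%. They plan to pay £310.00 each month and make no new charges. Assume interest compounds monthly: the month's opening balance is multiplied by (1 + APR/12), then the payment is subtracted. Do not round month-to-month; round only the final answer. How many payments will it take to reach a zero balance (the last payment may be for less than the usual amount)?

30 months

Monthly rate r = 8.8%/12 = 0.733333% = 0.00733333.
Recurrence: B ← B·(1+r) − £310.00.
Month 1: interest £60.68; balance after payment £8,025.68.
Month 2: interest £58.86; balance after payment £7,774.54.
Closed form: n = −ln(1 − rB₀/P)/ln(1+r) = −ln(0.80425)/ln(1.00733) ≈ 29.815, so the balance reaches zero during payment 30.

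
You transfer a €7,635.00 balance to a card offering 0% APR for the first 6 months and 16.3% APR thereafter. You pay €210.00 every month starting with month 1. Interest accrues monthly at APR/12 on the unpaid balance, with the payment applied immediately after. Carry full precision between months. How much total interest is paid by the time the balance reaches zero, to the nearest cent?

€1,900.04

Promo months 1–6 at r₀ = 0%/12 = 0; months 7+ at r₁ = 16.3%/12 = 0.0135833.
After month 6 (no interest yet): B = €7,635.00 − 6·€210.00 = €6,375.00.
Then at r₁ with €210.00/mo: n₂ = −ln(1 − r₁·B/P)/ln(1+r₁) ≈ 39.40 → 40 more payments.
Total paid = 45·€210.00 + €85.04 = €9,535.04; interest = €9,535.04 − €7,635.00 = €1,900.04.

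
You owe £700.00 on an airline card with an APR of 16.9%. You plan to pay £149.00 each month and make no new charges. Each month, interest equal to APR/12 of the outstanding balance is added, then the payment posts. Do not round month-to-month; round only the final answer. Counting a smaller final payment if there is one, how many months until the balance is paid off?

Monthly rate r = 16.9%/12 = 1.40833% = 0.0140833.
Recurrence: B ← B·(1+r) − £149.00.
Month 1: interest £9.86; balance after payment £560.86.
Month 2: interest £7.90; balance after payment £419.76.
Month 3: interest £5.91; balance after payment £276.67.
Month 4: interest £3.90; balance after payment £131.57.
Month 5: interest £1.85; balance after payment £0.00.

5 months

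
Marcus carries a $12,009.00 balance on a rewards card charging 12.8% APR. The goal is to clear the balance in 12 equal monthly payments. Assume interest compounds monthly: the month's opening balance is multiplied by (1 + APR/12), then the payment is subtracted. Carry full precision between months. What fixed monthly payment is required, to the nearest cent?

$1,071.48

Monthly rate r = 12.8%/12 = 1.06667% = 0.0106667.
Level-payment amortization: P = B₀·r / (1 − (1+r)^(−n)) = 12009.00·0.0106667 / (1 − 1.01067^(−12)).
Denominator 1 − (1+r)^(−12) = 0.119550009.
P = 128.096 / 0.119550009 ≈ 1071.48.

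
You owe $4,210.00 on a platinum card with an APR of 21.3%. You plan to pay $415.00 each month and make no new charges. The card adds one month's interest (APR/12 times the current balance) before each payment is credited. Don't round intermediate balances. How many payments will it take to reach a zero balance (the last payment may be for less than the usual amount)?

12 months

Monthly rate r = 21.3%/12 = 1.775% = 0.01775.
Recurrence: B ← B·(1+r) − $415.00.
Month 1: interest $74.73; balance after payment $3,869.73.
Month 2: interest $68.69; balance after payment $3,523.42.
Closed form: n = −ln(1 − rB₀/P)/ln(1+r) = −ln(0.81993)/ln(1.01775) ≈ 11.284, so the balance reaches zero during payment 12.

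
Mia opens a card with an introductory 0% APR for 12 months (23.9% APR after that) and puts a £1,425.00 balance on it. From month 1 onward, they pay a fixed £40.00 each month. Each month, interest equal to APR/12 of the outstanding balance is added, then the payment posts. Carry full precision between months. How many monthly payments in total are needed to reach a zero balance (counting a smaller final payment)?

Promo months 1–12 at r₀ = 0%/12 = 0; months 13+ at r₁ = 23.9%/12 = 0.0199167.
After month 12 (no interest yet): B = £1,425.00 − 12·£40.00 = £945.00.
Then at r₁ with £40.00/mo: n₂ = −ln(1 − r₁·B/P)/ln(1+r₁) ≈ 32.24 → 33 more payments.

45 payments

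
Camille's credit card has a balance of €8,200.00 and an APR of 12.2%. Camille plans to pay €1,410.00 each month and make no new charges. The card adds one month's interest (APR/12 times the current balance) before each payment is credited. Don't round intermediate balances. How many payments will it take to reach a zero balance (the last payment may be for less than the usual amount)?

Monthly rate r = 12.2%/12 = 1.01667% = 0.0101667.
Recurrence: B ← B·(1+r) − €1,410.00.
Month 1: interest €83.37; balance after payment €6,873.37.
Month 2: interest €69.88; balance after payment €5,533.25.
Closed form: n = −ln(1 − rB₀/P)/ln(1+r) = −ln(0.94087)/ln(1.01017) ≈ 6.025, so the balance reaches zero during payment 7.

7 months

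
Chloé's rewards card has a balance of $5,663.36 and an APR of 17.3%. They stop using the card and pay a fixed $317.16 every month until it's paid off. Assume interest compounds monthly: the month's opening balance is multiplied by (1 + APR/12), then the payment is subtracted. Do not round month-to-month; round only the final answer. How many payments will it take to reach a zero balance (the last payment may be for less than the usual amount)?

Monthly rate r = 17.3%/12 = 1.44167% = 0.0144167.
Recurrence: B ← B·(1+r) − $317.16.
Month 1: interest $81.65; balance after payment $5,427.85.
Month 2: interest $78.25; balance after payment $5,188.94.
Closed form: n = −ln(1 − rB₀/P)/ln(1+r) = −ln(0.74257)/ln(1.01442) ≈ 20.794, so the balance reaches zero during payment 21.

21 months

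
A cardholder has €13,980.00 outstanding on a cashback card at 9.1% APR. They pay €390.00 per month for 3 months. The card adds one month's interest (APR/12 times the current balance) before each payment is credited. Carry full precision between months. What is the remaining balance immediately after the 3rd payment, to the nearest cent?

€13,121.57

Monthly rate r = 9.1%/12 = 0.758333% = 0.00758333.
Each month: B ← B·(1+r) − €390.00.
Month 1: interest €106.02; balance after payment €13,696.01.
Month 2: interest €103.86; balance after payment €13,409.88.
Month 3: interest €101.69; balance after payment €13,121.57.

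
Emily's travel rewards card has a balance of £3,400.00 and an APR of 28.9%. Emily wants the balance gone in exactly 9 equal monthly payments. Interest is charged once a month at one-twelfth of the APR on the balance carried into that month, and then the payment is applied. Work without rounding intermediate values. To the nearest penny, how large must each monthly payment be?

£424.71

Monthly rate r = 28.9%/12 = 2.40833% = 0.0240833.
Level-payment amortization: P = B₀·r / (1 − (1+r)^(−n)) = 3400.00·0.0240833 / (1 − 1.02408^(−9)).
Denominator 1 − (1+r)^(−9) = 0.192797838.
P = 81.8833 / 0.192797838 ≈ 424.71.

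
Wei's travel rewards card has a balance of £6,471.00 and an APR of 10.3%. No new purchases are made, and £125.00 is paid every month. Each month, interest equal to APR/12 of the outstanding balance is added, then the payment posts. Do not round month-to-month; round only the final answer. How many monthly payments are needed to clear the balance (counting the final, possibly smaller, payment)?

Monthly rate r = 10.3%/12 = 0.858333% = 0.00858333.
Recurrence: B ← B·(1+r) − £125.00.
Month 1: interest £55.54; balance after payment £6,401.54.
Month 2: interest £54.95; balance after payment £6,331.49.
Closed form: n = −ln(1 − rB₀/P)/ln(1+r) = −ln(0.55566)/ln(1.00858) ≈ 68.752, so the balance reaches zero during payment 69.

69 months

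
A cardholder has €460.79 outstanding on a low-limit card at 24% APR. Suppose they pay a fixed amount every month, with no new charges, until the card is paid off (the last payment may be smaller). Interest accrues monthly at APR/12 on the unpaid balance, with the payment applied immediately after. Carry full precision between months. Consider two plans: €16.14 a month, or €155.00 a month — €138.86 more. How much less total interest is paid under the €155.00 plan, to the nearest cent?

Monthly rate r = 24%/12 = 2% = 0.02.
At €16.14/mo: n = ⌈−ln(1 − rB₀/P)/ln(1+r)⌉ = 43 payments (last €11.90); total interest = total paid − €460.79 = €228.99.
At €155.00/mo: 4 payments (last €14.92); total interest €19.13.
Interest saved = €228.99 − €19.13 = €209.86.

€209.86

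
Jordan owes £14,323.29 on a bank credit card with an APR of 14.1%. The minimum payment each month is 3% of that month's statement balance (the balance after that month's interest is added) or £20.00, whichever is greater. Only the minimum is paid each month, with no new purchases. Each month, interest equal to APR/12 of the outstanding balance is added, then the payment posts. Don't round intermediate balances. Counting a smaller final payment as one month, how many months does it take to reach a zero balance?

Monthly rate r = 14.1%/12 = 1.175% = 0.01175.
While 3% of the post-interest balance exceeds £20.00, each month B ← (B·(1+r))·(1 − 0.03), i.e. B shrinks by the factor (1+r)·0.97 = 0.9814.
This holds for months 1–164. Entering month 165 the balance is £658.59; 3% of the post-interest balance is now below £20.00, so the flat £20.00 minimum applies from here.
From month 165 a fixed £20.00 at rate r clears £658.59 in 42 more payments. Total: 164 + 42 = 206 months.

206 months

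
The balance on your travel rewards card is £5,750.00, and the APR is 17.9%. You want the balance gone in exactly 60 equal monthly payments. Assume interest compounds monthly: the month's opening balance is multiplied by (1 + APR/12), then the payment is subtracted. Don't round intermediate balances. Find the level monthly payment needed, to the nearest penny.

£145.70

Monthly rate r = 17.9%/12 = 1.49167% = 0.0149167.
Level-payment amortization: P = B₀·r / (1 − (1+r)^(−n)) = 5750.00·0.0149167 / (1 − 1.01492^(−60)).
Denominator 1 − (1+r)^(−60) = 0.58868274.
P = 85.7708 / 0.58868274 ≈ 145.70.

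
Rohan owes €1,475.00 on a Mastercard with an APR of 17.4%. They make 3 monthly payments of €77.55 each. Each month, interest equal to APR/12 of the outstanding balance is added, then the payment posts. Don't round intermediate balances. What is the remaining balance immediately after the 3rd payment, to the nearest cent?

€1,304.06

Monthly rate r = 17.4%/12 = 1.45% = 0.0145.
Each month: B ← B·(1+r) − €77.55.
Month 1: interest €21.39; balance after payment €1,418.84.
Month 2: interest €20.57; balance after payment €1,361.86.
Month 3: interest €19.75; balance after payment €1,304.06.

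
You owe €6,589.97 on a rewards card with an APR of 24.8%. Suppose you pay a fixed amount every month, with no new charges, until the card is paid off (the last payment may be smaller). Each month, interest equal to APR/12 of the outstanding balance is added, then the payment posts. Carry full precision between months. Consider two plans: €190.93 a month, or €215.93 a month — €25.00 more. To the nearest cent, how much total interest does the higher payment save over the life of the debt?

Monthly rate r = 24.8%/12 = 2.06667% = 0.0206667.
At €190.93/mo: n = ⌈−ln(1 − rB₀/P)/ln(1+r)⌉ = 62 payments (last €14.56); total interest = total paid − €6,589.97 = €5,071.32.
At €215.93/mo: 49 payments (last €151.71); total interest €3,926.38.
Interest saved = €5,071.32 − €3,926.38 = €1,144.94.

€1,144.94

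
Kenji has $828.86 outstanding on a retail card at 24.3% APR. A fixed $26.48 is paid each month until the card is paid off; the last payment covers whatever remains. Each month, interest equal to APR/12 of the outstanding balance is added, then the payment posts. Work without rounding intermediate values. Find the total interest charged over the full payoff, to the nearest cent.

Monthly rate r = 24.3%/12 = 2.025% = 0.02025.
Payoff takes n = ⌈−ln(1 − rB₀/P)/ln(1+r)⌉ = ⌈50.116⌉ = 51 payments; the last is $3.11.
Total paid = 50·$26.48 + $3.11 = $1,327.11.
Total interest = total paid − principal = $1,327.11 − $828.86 = $498.25.

$498.25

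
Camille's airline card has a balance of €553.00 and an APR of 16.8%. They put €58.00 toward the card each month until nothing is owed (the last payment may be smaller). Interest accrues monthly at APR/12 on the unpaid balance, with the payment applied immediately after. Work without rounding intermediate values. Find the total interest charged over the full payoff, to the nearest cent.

Monthly rate r = 16.8%/12 = 1.4% = 0.014.
Payoff takes n = ⌈−ln(1 − rB₀/P)/ln(1+r)⌉ = ⌈10.305⌉ = 11 payments; the last is €17.79.
Total paid = 10·€58.00 + €17.79 = €597.79.
Total interest = total paid − principal = €597.79 − €553.00 = €44.79.

€44.79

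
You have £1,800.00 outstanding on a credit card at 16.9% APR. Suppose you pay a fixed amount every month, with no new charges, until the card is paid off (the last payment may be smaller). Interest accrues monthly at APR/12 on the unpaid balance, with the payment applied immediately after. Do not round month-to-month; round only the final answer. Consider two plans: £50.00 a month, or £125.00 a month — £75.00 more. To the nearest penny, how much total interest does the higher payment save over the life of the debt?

£502.70

Monthly rate r = 16.9%/12 = 1.40833% = 0.0140833.
At £50.00/mo: n = ⌈−ln(1 − rB₀/P)/ln(1+r)⌉ = 51 payments (last £28.66); total interest = total paid − £1,800.00 = £728.66.
At £125.00/mo: 17 payments (last £25.96); total interest £225.96.
Interest saved = £728.66 − £225.96 = £502.70.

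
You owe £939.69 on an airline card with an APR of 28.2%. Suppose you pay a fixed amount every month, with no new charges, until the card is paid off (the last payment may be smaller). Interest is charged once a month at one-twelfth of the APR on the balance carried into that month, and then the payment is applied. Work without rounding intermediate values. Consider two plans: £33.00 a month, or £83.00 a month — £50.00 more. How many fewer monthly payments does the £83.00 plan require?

34 fewer payments

Monthly rate r = 28.2%/12 = 2.35% = 0.0235.
At £33.00/mo: n = ⌈−ln(1 − rB₀/P)/ln(1+r)⌉ = 48 payments (last £20.60); total interest = total paid − £939.69 = £631.91.
At £83.00/mo: 14 payments (last £26.50); total interest £165.81.
Payments saved = 48 − 14 = 34.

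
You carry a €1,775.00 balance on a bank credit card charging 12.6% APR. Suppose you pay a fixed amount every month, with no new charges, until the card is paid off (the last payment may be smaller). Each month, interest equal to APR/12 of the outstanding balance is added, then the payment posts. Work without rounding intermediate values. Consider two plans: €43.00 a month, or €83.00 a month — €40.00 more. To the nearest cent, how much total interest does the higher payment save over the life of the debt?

Monthly rate r = 12.6%/12 = 1.05% = 0.0105.
At €43.00/mo: n = ⌈−ln(1 − rB₀/P)/ln(1+r)⌉ = 55 payments (last €16.98); total interest = total paid − €1,775.00 = €563.98.
At €83.00/mo: 25 payments (last €28.89); total interest €245.89.
Interest saved = €563.98 − €245.89 = €318.09.

€318.09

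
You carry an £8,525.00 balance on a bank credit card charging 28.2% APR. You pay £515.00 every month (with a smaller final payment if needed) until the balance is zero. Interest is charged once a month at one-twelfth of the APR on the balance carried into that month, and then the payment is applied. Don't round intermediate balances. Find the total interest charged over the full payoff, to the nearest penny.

£2,399.09

Monthly rate r = 28.2%/12 = 2.35% = 0.0235.
Payoff takes n = ⌈−ln(1 − rB₀/P)/ln(1+r)⌉ = ⌈21.210⌉ = 22 payments; the last is £109.09.
Total paid = 21·£515.00 + £109.09 = £10,924.09.
Total interest = total paid − principal = £10,924.09 − £8,525.00 = £2,399.09.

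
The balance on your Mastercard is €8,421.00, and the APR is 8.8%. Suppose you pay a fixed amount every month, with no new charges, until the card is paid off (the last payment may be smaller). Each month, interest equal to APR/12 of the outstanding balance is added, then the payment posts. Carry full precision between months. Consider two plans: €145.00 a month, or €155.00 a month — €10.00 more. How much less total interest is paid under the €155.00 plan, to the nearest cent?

Monthly rate r = 8.8%/12 = 0.733333% = 0.00733333.
At €145.00/mo: n = ⌈−ln(1 − rB₀/P)/ln(1+r)⌉ = 76 payments (last €137.76); total interest = total paid − €8,421.00 = €2,591.76.
At €155.00/mo: 70 payments (last €85.64); total interest €2,359.64.
Interest saved = €2,591.76 − €2,359.64 = €232.12.

€232.12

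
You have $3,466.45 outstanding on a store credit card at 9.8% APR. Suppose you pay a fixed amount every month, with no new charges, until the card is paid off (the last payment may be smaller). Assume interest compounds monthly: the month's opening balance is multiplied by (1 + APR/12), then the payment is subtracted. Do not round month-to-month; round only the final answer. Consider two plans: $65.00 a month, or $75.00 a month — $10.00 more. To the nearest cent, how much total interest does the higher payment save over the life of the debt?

$199.84

Monthly rate r = 9.8%/12 = 0.816667% = 0.00816667.
At $65.00/mo: n = ⌈−ln(1 − rB₀/P)/ln(1+r)⌉ = 71 payments (last $20.20); total interest = total paid − $3,466.45 = $1,103.75.
At $75.00/mo: 59 payments (last $20.36); total interest $903.91.
Interest saved = $1,103.75 − $903.91 = $199.84.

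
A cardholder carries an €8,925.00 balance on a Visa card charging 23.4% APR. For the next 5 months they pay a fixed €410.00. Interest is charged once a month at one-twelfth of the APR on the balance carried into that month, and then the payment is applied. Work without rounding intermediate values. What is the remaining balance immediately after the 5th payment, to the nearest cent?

Monthly rate r = 23.4%/12 = 1.95% = 0.0195.
Each month: B ← B·(1+r) − €410.00.
Month 1: interest €174.04; balance after payment €8,689.04.
Month 2: interest €169.44; balance after payment €8,448.47.
Month 3: interest €164.75; balance after payment €8,203.22.
Month 4: interest €159.96; balance after payment €7,953.18.
Month 5: interest €155.09; balance after payment €7,698.27.

€7,698.27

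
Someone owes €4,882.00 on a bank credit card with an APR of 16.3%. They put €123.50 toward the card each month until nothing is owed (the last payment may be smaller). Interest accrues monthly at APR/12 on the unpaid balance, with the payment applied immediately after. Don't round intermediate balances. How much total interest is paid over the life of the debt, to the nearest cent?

Monthly rate r = 16.3%/12 = 1.35833% = 0.0135833.
Payoff takes n = ⌈−ln(1 − rB₀/P)/ln(1+r)⌉ = ⌈57.066⌉ = 58 payments; the last is €8.20.
Total paid = 57·€123.50 + €8.20 = €7,047.70.
Total interest = total paid − principal = €7,047.70 − €4,882.00 = €2,165.70.

€2,165.70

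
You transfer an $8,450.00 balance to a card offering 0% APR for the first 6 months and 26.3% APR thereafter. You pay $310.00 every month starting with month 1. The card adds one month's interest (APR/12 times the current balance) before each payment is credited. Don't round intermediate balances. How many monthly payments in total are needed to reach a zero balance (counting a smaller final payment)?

35 months

Promo months 1–6 at r₀ = 0%/12 = 0; months 7+ at r₁ = 26.3%/12 = 0.0219167.
After month 6 (no interest yet): B = $8,450.00 − 6·$310.00 = $6,590.00.
Then at r₁ with $310.00/mo: n₂ = −ln(1 − r₁·B/P)/ln(1+r₁) ≈ 28.93 → 29 more payments.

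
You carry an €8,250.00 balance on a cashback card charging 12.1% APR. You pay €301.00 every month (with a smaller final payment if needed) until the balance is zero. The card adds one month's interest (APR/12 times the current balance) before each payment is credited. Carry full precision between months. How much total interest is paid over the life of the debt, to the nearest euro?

Monthly rate r = 12.1%/12 = 1.00833% = 0.0100833.
Payoff takes n = ⌈−ln(1 − rB₀/P)/ln(1+r)⌉ = ⌈32.242⌉ = 33 payments; the last is €73.03.
Total paid = 32·€301.00 + €73.03 = €9,705.03.
Total interest = total paid − principal = €9,705.03 − €8,250.00 = €1,455.03.

€1,455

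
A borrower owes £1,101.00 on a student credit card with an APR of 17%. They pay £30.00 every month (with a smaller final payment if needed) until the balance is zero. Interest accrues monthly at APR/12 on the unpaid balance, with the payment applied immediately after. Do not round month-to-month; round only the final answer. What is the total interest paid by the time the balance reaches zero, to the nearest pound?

Monthly rate r = 17%/12 = 1.41667% = 0.0141667.
Payoff takes n = ⌈−ln(1 − rB₀/P)/ln(1+r)⌉ = ⌈52.163⌉ = 53 payments; the last is £4.93.
Total paid = 52·£30.00 + £4.93 = £1,564.93.
Total interest = total paid − principal = £1,564.93 − £1,101.00 = £463.93.

£464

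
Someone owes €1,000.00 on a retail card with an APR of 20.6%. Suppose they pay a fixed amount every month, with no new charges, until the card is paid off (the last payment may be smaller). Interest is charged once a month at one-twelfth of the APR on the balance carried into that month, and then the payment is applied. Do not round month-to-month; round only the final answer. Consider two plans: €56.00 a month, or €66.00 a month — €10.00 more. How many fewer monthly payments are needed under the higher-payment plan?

Monthly rate r = 20.6%/12 = 1.71667% = 0.0171667.
At €56.00/mo: n = ⌈−ln(1 − rB₀/P)/ln(1+r)⌉ = 22 payments (last €28.52); total interest = total paid − €1,000.00 = €204.52.
At €66.00/mo: 18 payments (last €46.20); total interest €168.20.
Payments saved = 22 − 18 = 4.

4 fewer payments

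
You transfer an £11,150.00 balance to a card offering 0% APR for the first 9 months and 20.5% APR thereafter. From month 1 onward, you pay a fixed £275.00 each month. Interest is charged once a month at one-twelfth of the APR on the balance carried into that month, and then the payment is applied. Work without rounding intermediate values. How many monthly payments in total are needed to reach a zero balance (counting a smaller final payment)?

55 months

Promo months 1–9 at r₀ = 0%/12 = 0; months 10+ at r₁ = 20.5%/12 = 0.0170833.
After month 9 (no interest yet): B = £11,150.00 − 9·£275.00 = £8,675.00.
Then at r₁ with £275.00/mo: n₂ = −ln(1 − r₁·B/P)/ln(1+r₁) ≈ 45.70 → 46 more payments.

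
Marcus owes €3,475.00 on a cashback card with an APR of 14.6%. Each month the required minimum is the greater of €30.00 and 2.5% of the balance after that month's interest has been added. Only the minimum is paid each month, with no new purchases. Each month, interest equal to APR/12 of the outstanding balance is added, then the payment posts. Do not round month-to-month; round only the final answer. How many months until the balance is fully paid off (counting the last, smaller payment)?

Monthly rate r = 14.6%/12 = 1.21667% = 0.0121667.
While 2.5% of the post-interest balance exceeds €30.00, each month B ← (B·(1+r))·(1 − 0.025), i.e. B shrinks by the factor (1+r)·0.975 = 0.98686.
This holds for months 1–82. Entering month 83 the balance is €1,174.90; 2.5% of the post-interest balance is now below €30.00, so the flat €30.00 minimum applies from here.
From month 83 a fixed €30.00 at rate r clears €1,174.90 in 54 more payments. Total: 82 + 54 = 136 months.

136 months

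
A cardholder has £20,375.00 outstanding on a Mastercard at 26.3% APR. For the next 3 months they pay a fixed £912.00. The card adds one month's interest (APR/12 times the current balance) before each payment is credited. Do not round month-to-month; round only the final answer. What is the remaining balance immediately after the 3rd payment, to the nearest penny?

Monthly rate r = 26.3%/12 = 2.19167% = 0.0219167.
Each month: B ← B·(1+r) − £912.00.
Month 1: interest £446.55; balance after payment £19,909.55.
Month 2: interest £436.35; balance after payment £19,433.90.
Month 3: interest £425.93; balance after payment £18,947.83.

£18,947.83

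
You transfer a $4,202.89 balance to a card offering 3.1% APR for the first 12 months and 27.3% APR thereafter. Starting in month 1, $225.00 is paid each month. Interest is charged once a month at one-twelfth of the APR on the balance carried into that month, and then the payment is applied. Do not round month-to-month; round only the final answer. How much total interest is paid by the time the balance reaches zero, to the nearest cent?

$258.18

Promo months 1–12 at r₀ = 3.1%/12 = 0.00258333; months 13+ at r₁ = 27.3%/12 = 0.02275.
After month 12: iterate B ← B·(1+r₀) − $225.00 for 12 months → $1,596.35.
Then at r₁ with $225.00/mo: n₂ = −ln(1 − r₁·B/P)/ln(1+r₁) ≈ 7.83 → 8 more payments.
Total paid = 19·$225.00 + $186.07 = $4,461.07; interest = $4,461.07 − $4,202.89 = $258.18.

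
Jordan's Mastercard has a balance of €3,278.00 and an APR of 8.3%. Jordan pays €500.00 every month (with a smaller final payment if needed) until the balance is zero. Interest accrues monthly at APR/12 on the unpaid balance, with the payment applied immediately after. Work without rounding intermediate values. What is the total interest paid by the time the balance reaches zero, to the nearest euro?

Monthly rate r = 8.3%/12 = 0.691667% = 0.00691667.
Payoff takes n = ⌈−ln(1 − rB₀/P)/ln(1+r)⌉ = ⌈6.732⌉ = 7 payments; the last is €366.57.
Total paid = 6·€500.00 + €366.57 = €3,366.57.
Total interest = total paid − principal = €3,366.57 − €3,278.00 = €88.57.

€89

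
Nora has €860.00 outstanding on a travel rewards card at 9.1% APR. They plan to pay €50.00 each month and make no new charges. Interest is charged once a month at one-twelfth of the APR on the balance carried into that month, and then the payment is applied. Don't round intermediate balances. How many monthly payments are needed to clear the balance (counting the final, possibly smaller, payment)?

Monthly rate r = 9.1%/12 = 0.758333% = 0.00758333.
Recurrence: B ← B·(1+r) − €50.00.
Month 1: interest €6.52; balance after payment €816.52.
Month 2: interest €6.19; balance after payment €772.71.
Closed form: n = −ln(1 − rB₀/P)/ln(1+r) = −ln(0.86957)/ln(1.00758) ≈ 18.500, so the balance reaches zero during payment 19.

19 months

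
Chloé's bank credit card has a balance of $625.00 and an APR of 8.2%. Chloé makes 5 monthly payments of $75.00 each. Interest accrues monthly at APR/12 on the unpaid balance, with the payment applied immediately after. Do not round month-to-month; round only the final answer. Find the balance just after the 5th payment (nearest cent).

$266.49

Monthly rate r = 8.2%/12 = 0.683333% = 0.00683333.
Each month: B ← B·(1+r) − $75.00.
Month 1: interest $4.27; balance after payment $554.27.
Month 2: interest $3.79; balance after payment $483.06.
Month 3: interest $3.30; balance after payment $411.36.
Month 4: interest $2.81; balance after payment $339.17.
Month 5: interest $2.32; balance after payment $266.49.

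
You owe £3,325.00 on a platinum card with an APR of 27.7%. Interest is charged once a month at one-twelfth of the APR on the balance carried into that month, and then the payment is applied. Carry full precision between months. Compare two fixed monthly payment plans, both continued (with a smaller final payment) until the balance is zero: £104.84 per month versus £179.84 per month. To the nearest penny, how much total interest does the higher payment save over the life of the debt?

£1,665.16

Monthly rate r = 27.7%/12 = 2.30833% = 0.0230833.
At £104.84/mo: n = ⌈−ln(1 − rB₀/P)/ln(1+r)⌉ = 58 payments (last £75.14); total interest = total paid − £3,325.00 = £2,726.02.
At £179.84/mo: 25 payments (last £69.70); total interest £1,060.86.
Interest saved = £2,726.02 − £1,060.86 = £1,665.16.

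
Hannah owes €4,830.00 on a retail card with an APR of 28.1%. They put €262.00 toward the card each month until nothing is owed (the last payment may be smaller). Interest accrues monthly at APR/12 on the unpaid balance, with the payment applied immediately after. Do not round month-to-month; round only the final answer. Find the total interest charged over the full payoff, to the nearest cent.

Monthly rate r = 28.1%/12 = 2.34167% = 0.0234167.
Payoff takes n = ⌈−ln(1 − rB₀/P)/ln(1+r)⌉ = ⌈24.413⌉ = 25 payments; the last is €109.01.
Total paid = 24·€262.00 + €109.01 = €6,397.01.
Total interest = total paid − principal = €6,397.01 − €4,830.00 = €1,567.01.

€1,567.01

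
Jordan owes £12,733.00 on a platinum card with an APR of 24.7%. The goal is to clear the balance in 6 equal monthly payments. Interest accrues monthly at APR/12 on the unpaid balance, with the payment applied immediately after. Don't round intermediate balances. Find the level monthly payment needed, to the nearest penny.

Monthly rate r = 24.7%/12 = 2.05833% = 0.0205833.
Level-payment amortization: P = B₀·r / (1 − (1+r)^(−n)) = 12733.00·0.0205833 / (1 − 1.02058^(−6)).
Denominator 1 − (1+r)^(−6) = 0.115069489.
P = 262.088 / 0.115069489 ≈ 2277.65.

£2,277.65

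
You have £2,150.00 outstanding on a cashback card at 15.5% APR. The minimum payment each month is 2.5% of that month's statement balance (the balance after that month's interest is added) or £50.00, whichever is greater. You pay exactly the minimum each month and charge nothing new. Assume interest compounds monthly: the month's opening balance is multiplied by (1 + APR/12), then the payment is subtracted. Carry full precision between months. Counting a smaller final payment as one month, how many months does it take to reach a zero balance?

63 months

Monthly rate r = 15.5%/12 = 1.29167% = 0.0129167.
While 2.5% of the post-interest balance exceeds £50.00, each month B ← (B·(1+r))·(1 − 0.025), i.e. B shrinks by the factor (1+r)·0.975 = 0.98759.
This holds for months 1–7. Entering month 8 the balance is £1,970.09; 2.5% of the post-interest balance is now below £50.00, so the flat £50.00 minimum applies from here.
From month 8 a fixed £50.00 at rate r clears £1,970.09 in 56 more payments. Total: 7 + 56 = 63 months.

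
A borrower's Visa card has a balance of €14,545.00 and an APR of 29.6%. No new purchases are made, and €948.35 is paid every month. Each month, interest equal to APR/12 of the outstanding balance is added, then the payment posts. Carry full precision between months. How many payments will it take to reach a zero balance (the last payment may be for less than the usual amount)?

20 months

Monthly rate r = 29.6%/12 = 2.46667% = 0.0246667.
Recurrence: B ← B·(1+r) − €948.35.
Month 1: interest €358.78; balance after payment €13,955.43.
Month 2: interest €344.23; balance after payment €13,351.31.
Closed form: n = −ln(1 − rB₀/P)/ln(1+r) = −ln(0.62168)/ln(1.02467) ≈ 19.507, so the balance reaches zero during payment 20.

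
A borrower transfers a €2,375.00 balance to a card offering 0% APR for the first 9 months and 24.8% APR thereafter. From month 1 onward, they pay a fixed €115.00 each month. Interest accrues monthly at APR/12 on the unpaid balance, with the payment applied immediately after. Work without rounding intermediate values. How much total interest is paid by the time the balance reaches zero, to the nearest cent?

€209.13

Promo months 1–9 at r₀ = 0%/12 = 0; months 10+ at r₁ = 24.8%/12 = 0.0206667.
After month 9 (no interest yet): B = €2,375.00 − 9·€115.00 = €1,340.00.
Then at r₁ with €115.00/mo: n₂ = −ln(1 − r₁·B/P)/ln(1+r₁) ≈ 13.47 → 14 more payments.
Total paid = 22·€115.00 + €54.13 = €2,584.13; interest = €2,584.13 − €2,375.00 = €209.13.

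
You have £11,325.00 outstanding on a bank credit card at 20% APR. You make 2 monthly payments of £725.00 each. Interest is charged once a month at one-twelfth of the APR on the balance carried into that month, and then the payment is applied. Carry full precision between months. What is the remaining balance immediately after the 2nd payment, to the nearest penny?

£10,243.56

Monthly rate r = 20%/12 = 1.66667% = 0.0166667.
Each month: B ← B·(1+r) − £725.00.
Month 1: interest £188.75; balance after payment £10,788.75.
Month 2: interest £179.81; balance after payment £10,243.56.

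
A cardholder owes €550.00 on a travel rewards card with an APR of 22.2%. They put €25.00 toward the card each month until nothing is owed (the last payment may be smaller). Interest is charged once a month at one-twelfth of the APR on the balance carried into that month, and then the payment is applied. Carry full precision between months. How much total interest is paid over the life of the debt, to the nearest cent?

€162.73

Monthly rate r = 22.2%/12 = 1.85% = 0.0185.
Payoff takes n = ⌈−ln(1 − rB₀/P)/ln(1+r)⌉ = ⌈28.507⌉ = 29 payments; the last is €12.73.
Total paid = 28·€25.00 + €12.73 = €712.73.
Total interest = total paid − principal = €712.73 − €550.00 = €162.73.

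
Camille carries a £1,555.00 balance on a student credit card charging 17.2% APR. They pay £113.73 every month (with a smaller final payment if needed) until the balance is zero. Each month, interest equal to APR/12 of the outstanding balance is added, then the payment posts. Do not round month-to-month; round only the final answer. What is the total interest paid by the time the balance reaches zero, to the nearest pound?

£188

Monthly rate r = 17.2%/12 = 1.43333% = 0.0143333.
Payoff takes n = ⌈−ln(1 − rB₀/P)/ln(1+r)⌉ = ⌈15.327⌉ = 16 payments; the last is £37.36.
Total paid = 15·£113.73 + £37.36 = £1,743.31.
Total interest = total paid − principal = £1,743.31 − £1,555.00 = £188.31.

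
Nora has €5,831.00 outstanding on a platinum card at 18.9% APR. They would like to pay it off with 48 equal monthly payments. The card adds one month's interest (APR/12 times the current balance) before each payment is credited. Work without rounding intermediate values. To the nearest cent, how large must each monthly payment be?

Monthly rate r = 18.9%/12 = 1.575% = 0.01575.
Level-payment amortization: P = B₀·r / (1 − (1+r)^(−n)) = 5831.00·0.01575 / (1 − 1.01575^(−48)).
Denominator 1 − (1+r)^(−48) = 0.527684594.
P = 91.8383 / 0.527684594 ≈ 174.04.

€174.04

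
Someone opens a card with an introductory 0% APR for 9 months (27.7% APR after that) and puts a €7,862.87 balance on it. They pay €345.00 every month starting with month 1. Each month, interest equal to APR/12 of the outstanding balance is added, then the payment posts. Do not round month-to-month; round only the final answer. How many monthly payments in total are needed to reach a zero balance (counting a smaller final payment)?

Promo months 1–9 at r₀ = 0%/12 = 0; months 10+ at r₁ = 27.7%/12 = 0.0230833.
After month 9 (no interest yet): B = €7,862.87 − 9·€345.00 = €4,757.87.
Then at r₁ with €345.00/mo: n₂ = −ln(1 − r₁·B/P)/ln(1+r₁) ≈ 16.79 → 17 more payments.

26 payments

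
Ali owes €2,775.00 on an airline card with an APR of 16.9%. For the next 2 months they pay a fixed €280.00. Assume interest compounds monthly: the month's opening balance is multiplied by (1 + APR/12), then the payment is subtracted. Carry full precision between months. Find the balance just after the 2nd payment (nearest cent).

Monthly rate r = 16.9%/12 = 1.40833% = 0.0140833.
Each month: B ← B·(1+r) − €280.00.
Month 1: interest €39.08; balance after payment €2,534.08.
Month 2: interest €35.69; balance after payment €2,289.77.

€2,289.77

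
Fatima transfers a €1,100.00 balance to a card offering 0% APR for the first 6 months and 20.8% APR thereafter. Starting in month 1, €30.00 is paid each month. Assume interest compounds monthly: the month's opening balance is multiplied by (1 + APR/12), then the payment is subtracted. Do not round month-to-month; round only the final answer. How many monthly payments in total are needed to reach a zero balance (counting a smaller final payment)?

51 months

Promo months 1–6 at r₀ = 0%/12 = 0; months 7+ at r₁ = 20.8%/12 = 0.0173333.
After month 6 (no interest yet): B = €1,100.00 − 6·€30.00 = €920.00.
Then at r₁ with €30.00/mo: n₂ = −ln(1 − r₁·B/P)/ln(1+r₁) ≈ 44.13 → 45 more payments.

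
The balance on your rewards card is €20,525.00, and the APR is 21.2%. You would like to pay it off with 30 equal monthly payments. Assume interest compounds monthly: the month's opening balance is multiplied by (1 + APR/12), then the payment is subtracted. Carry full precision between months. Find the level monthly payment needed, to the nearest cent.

Monthly rate r = 21.2%/12 = 1.76667% = 0.0176667.
Level-payment amortization: P = B₀·r / (1 − (1+r)^(−n)) = 20525.00·0.0176667 / (1 − 1.01767^(−30)).
Denominator 1 − (1+r)^(−30) = 0.408665098.
P = 362.608 / 0.408665098 ≈ 887.30.

€887.30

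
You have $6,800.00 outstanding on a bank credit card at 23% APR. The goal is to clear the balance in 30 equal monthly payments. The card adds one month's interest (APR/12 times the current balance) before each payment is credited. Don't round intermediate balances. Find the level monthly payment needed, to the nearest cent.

Monthly rate r = 23%/12 = 1.91667% = 0.0191667.
Level-payment amortization: P = B₀·r / (1 − (1+r)^(−n)) = 6800.00·0.0191667 / (1 − 1.01917^(−30)).
Denominator 1 − (1+r)^(−30) = 0.434225108.
P = 130.333 / 0.434225108 ≈ 300.15.

$300.15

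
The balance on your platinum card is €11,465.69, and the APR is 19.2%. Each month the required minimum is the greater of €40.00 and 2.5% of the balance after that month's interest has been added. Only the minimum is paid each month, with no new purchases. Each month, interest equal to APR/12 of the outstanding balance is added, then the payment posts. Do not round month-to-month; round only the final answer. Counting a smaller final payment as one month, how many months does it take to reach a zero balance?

273 months

Monthly rate r = 19.2%/12 = 1.6% = 0.016.
While 2.5% of the post-interest balance exceeds €40.00, each month B ← (B·(1+r))·(1 − 0.025), i.e. B shrinks by the factor (1+r)·0.975 = 0.9906.
This holds for months 1–211. Entering month 212 the balance is €1,562.96; 2.5% of the post-interest balance is now below €40.00, so the flat €40.00 minimum applies from here.
From month 212 a fixed €40.00 at rate r clears €1,562.96 in 62 more payments. Total: 211 + 62 = 273 months.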